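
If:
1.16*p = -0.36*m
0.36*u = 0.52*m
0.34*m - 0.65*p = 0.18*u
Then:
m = 0.00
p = 0.00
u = 0.00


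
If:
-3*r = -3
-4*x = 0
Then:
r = 1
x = 0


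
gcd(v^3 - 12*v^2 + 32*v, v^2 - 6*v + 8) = v - 4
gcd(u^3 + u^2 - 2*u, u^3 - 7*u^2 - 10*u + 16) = u^2 + u - 2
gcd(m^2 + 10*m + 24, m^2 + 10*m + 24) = m^2 + 10*m + 24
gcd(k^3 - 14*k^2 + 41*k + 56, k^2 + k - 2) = 1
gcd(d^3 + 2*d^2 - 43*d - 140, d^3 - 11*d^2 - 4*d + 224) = d^2 - 3*d - 28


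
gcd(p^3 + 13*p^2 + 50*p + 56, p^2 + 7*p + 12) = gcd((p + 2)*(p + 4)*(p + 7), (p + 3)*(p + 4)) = p + 4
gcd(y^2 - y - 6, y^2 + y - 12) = y - 3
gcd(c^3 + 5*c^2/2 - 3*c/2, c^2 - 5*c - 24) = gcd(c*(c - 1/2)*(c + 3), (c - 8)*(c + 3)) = c + 3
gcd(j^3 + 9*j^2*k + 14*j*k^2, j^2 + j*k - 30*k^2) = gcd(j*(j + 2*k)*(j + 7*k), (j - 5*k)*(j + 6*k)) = 1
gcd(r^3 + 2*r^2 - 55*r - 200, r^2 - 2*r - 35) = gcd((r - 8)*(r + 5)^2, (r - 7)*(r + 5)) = r + 5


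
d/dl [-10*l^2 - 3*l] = -20*l - 3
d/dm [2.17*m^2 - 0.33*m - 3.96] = 4.34*m - 0.33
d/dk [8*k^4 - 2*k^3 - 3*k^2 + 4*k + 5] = 32*k^3 - 6*k^2 - 6*k + 4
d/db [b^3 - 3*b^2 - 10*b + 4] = 3*b^2 - 6*b - 10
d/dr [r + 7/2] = 1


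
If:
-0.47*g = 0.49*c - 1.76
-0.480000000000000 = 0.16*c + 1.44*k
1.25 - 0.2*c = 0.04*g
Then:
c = 6.95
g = -3.50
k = -1.11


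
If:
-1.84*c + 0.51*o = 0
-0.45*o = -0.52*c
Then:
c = 0.00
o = 0.00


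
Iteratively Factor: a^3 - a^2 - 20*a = (a + 4)*(a^2 - 5*a) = (a - 5)*(a + 4)*(a)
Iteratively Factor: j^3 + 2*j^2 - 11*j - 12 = (j + 1)*(j^2 + j - 12) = (j - 3)*(j + 1)*(j + 4)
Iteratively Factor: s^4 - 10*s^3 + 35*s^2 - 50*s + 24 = (s - 2)*(s^3 - 8*s^2 + 19*s - 12) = (s - 4)*(s - 2)*(s^2 - 4*s + 3) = (s - 4)*(s - 2)*(s - 1)*(s - 3)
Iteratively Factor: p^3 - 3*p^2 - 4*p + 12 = (p - 2)*(p^2 - p - 6) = (p - 3)*(p - 2)*(p + 2)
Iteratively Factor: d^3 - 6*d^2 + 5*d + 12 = (d - 3)*(d^2 - 3*d - 4) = (d - 3)*(d + 1)*(d - 4)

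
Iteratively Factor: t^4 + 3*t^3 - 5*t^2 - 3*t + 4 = (t + 1)*(t^3 + 2*t^2 - 7*t + 4) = (t - 1)*(t + 1)*(t^2 + 3*t - 4) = (t - 1)*(t + 1)*(t + 4)*(t - 1)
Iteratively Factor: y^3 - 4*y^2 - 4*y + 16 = (y + 2)*(y^2 - 6*y + 8) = (y - 4)*(y + 2)*(y - 2)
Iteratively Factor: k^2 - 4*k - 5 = (k - 5)*(k + 1)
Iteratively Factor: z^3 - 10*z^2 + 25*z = (z - 5)*(z^2 - 5*z) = (z - 5)^2*(z)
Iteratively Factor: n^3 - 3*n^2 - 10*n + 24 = (n + 3)*(n^2 - 6*n + 8) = (n - 4)*(n + 3)*(n - 2)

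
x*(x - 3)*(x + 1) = x^3 - 2*x^2 - 3*x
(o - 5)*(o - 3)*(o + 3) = o^3 - 5*o^2 - 9*o + 45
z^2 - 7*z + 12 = (z - 4)*(z - 3)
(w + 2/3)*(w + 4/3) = w^2 + 2*w + 8/9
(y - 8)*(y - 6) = y^2 - 14*y + 48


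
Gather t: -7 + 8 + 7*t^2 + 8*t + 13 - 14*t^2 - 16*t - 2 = -7*t^2 - 8*t + 12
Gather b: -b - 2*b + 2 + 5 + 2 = 9 - 3*b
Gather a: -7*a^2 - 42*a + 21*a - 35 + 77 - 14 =-7*a^2 - 21*a + 28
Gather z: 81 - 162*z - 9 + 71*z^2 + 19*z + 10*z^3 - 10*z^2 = 10*z^3 + 61*z^2 - 143*z + 72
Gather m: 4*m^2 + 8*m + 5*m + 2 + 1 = 4*m^2 + 13*m + 3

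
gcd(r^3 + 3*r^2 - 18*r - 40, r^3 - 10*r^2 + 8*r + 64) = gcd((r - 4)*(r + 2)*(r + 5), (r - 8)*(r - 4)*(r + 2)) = r^2 - 2*r - 8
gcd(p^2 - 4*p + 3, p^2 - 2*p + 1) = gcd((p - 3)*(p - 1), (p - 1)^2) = p - 1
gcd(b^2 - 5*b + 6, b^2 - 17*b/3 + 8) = b - 3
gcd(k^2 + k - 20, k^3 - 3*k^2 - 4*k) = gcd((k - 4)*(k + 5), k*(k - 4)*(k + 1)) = k - 4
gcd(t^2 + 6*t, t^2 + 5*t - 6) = t + 6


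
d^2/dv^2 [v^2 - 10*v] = 2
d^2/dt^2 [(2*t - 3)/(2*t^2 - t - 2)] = 2*(4*(2 - 3*t)*(-2*t^2 + t + 2) - (2*t - 3)*(4*t - 1)^2)/(-2*t^2 + t + 2)^3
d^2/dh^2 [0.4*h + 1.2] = 0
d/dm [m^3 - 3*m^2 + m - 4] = 3*m^2 - 6*m + 1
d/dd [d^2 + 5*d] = 2*d + 5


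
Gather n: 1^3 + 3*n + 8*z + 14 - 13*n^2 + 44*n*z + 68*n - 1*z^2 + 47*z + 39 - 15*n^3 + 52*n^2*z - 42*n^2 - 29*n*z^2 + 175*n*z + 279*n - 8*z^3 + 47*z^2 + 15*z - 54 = -15*n^3 + n^2*(52*z - 55) + n*(-29*z^2 + 219*z + 350) - 8*z^3 + 46*z^2 + 70*z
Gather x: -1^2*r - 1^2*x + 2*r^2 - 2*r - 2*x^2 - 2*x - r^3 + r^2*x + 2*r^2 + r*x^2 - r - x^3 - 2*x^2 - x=-r^3 + 4*r^2 - 4*r - x^3 + x^2*(r - 4) + x*(r^2 - 4)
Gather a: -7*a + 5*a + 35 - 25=10 - 2*a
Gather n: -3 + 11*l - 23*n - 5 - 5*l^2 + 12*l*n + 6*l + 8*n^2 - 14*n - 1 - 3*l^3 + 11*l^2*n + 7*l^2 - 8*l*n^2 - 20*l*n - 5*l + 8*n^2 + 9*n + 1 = -3*l^3 + 2*l^2 + 12*l + n^2*(16 - 8*l) + n*(11*l^2 - 8*l - 28) - 8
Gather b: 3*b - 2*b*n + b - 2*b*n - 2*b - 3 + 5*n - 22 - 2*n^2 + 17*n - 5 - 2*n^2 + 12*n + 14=b*(2 - 4*n) - 4*n^2 + 34*n - 16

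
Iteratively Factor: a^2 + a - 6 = (a - 2)*(a + 3)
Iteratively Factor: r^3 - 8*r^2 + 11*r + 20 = (r - 4)*(r^2 - 4*r - 5) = (r - 5)*(r - 4)*(r + 1)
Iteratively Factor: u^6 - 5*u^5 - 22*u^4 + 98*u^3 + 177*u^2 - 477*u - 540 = (u - 4)*(u^5 - u^4 - 26*u^3 - 6*u^2 + 153*u + 135) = (u - 5)*(u - 4)*(u^4 + 4*u^3 - 6*u^2 - 36*u - 27) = (u - 5)*(u - 4)*(u - 3)*(u^3 + 7*u^2 + 15*u + 9) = (u - 5)*(u - 4)*(u - 3)*(u + 3)*(u^2 + 4*u + 3) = (u - 5)*(u - 4)*(u - 3)*(u + 3)^2*(u + 1)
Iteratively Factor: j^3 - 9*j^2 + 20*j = (j)*(j^2 - 9*j + 20) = j*(j - 5)*(j - 4)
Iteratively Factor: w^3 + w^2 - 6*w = (w - 2)*(w^2 + 3*w) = w*(w - 2)*(w + 3)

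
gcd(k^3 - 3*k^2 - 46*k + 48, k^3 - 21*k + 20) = k - 1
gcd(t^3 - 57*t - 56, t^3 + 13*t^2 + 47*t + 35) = t^2 + 8*t + 7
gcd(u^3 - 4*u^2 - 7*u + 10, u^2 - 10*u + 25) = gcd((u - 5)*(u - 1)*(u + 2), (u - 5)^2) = u - 5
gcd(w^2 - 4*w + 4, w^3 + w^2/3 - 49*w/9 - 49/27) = 1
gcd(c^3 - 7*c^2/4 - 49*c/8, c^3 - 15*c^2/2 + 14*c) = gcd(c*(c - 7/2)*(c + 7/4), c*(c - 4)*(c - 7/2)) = c^2 - 7*c/2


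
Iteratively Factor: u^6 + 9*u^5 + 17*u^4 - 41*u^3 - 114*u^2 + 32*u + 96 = (u + 4)*(u^5 + 5*u^4 - 3*u^3 - 29*u^2 + 2*u + 24) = (u - 1)*(u + 4)*(u^4 + 6*u^3 + 3*u^2 - 26*u - 24) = (u - 1)*(u + 1)*(u + 4)*(u^3 + 5*u^2 - 2*u - 24) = (u - 1)*(u + 1)*(u + 4)^2*(u^2 + u - 6) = (u - 1)*(u + 1)*(u + 3)*(u + 4)^2*(u - 2)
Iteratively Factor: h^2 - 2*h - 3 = (h - 3)*(h + 1)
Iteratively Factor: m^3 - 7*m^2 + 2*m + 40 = (m - 5)*(m^2 - 2*m - 8) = (m - 5)*(m + 2)*(m - 4)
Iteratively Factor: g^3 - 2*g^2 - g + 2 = (g - 1)*(g^2 - g - 2) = (g - 1)*(g + 1)*(g - 2)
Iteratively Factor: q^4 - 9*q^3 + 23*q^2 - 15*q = (q)*(q^3 - 9*q^2 + 23*q - 15) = q*(q - 1)*(q^2 - 8*q + 15) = q*(q - 3)*(q - 1)*(q - 5)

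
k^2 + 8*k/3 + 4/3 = (k + 2/3)*(k + 2)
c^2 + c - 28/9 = (c - 4/3)*(c + 7/3)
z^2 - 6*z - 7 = (z - 7)*(z + 1)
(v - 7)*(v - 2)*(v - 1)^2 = v^4 - 11*v^3 + 33*v^2 - 37*v + 14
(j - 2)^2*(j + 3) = j^3 - j^2 - 8*j + 12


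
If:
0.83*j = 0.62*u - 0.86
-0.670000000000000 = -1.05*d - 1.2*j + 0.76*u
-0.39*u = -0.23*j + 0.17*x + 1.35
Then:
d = 0.101201651284478*x + 2.76778943493466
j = -0.581998895637769*x - 6.47377139701822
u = -0.779127553837659*x - 7.27940364439536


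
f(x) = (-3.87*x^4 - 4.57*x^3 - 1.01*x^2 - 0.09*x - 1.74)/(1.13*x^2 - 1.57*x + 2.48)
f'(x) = (1.57 - 2.26*x)*(-3.87*x^4 - 4.57*x^3 - 1.01*x^2 - 0.09*x - 1.74)/(1.13*x^2 - 1.57*x + 2.48)^2 + (-15.48*x^3 - 13.71*x^2 - 2.02*x - 0.09)/(1.13*x^2 - 1.57*x + 2.48) = (-8.7462*x^5 + 13.0636*x^4 - 24.0406*x^3 - 32.3134*x^2 - 1.0772*x - 2.955)/(1.2769*x^4 - 3.5482*x^3 + 8.0697*x^2 - 7.7872*x + 6.1504)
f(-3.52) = -18.57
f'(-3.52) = 15.24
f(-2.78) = -9.13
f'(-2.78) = 10.30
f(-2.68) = -8.13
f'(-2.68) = 9.64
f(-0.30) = -0.56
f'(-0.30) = -0.51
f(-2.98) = -11.32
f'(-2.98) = 11.62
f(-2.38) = -5.53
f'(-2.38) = 7.71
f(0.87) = -3.97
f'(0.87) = -10.59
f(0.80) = -3.28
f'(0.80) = -9.05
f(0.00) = -0.70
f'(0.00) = -0.48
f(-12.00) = -393.92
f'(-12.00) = 73.34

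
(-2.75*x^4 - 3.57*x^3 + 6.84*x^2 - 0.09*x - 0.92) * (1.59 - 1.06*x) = 2.915*x^5 - 0.5883*x^4 - 12.9267*x^3 + 10.971*x^2 + 0.8321*x - 1.4628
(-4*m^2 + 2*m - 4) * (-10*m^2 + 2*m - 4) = 40*m^4 - 28*m^3 + 60*m^2 - 16*m + 16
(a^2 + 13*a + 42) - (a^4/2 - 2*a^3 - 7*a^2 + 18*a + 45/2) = -a^4/2 + 2*a^3 + 8*a^2 - 5*a + 39/2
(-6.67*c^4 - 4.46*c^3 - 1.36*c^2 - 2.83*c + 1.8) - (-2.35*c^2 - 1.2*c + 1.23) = -6.67*c^4 - 4.46*c^3 + 0.99*c^2 - 1.63*c + 0.57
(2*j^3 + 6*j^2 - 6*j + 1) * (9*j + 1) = 18*j^4 + 56*j^3 - 48*j^2 + 3*j + 1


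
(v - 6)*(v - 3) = v^2 - 9*v + 18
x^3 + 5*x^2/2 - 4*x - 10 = (x - 2)*(x + 2)*(x + 5/2)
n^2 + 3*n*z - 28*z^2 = (n - 4*z)*(n + 7*z)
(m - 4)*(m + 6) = m^2 + 2*m - 24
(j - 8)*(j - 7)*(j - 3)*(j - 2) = j^4 - 20*j^3 + 137*j^2 - 370*j + 336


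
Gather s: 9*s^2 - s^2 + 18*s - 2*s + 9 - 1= 8*s^2 + 16*s + 8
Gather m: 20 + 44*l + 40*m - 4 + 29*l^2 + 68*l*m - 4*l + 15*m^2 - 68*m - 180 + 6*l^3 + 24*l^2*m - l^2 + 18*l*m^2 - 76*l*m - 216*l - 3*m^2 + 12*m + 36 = 6*l^3 + 28*l^2 - 176*l + m^2*(18*l + 12) + m*(24*l^2 - 8*l - 16) - 128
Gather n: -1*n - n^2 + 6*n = -n^2 + 5*n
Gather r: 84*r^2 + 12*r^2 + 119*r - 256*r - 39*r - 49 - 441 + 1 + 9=96*r^2 - 176*r - 480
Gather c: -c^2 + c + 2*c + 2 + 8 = -c^2 + 3*c + 10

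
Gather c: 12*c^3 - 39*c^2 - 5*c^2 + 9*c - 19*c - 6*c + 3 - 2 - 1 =12*c^3 - 44*c^2 - 16*c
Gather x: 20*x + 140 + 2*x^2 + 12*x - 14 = 2*x^2 + 32*x + 126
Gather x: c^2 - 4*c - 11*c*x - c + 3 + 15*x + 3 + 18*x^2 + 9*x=c^2 - 5*c + 18*x^2 + x*(24 - 11*c) + 6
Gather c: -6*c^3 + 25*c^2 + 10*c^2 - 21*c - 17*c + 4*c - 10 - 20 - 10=-6*c^3 + 35*c^2 - 34*c - 40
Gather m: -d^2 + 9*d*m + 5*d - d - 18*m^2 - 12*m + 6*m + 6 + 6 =-d^2 + 4*d - 18*m^2 + m*(9*d - 6) + 12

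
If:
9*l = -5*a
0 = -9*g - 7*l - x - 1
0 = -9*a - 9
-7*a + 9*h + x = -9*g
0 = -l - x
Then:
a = -1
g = -13/27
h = -19/81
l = 5/9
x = -5/9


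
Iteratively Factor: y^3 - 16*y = (y + 4)*(y^2 - 4*y) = y*(y + 4)*(y - 4)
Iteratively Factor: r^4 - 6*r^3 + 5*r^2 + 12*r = (r - 4)*(r^3 - 2*r^2 - 3*r) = (r - 4)*(r + 1)*(r^2 - 3*r) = r*(r - 4)*(r + 1)*(r - 3)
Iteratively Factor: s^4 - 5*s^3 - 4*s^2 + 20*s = (s + 2)*(s^3 - 7*s^2 + 10*s) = (s - 5)*(s + 2)*(s^2 - 2*s) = (s - 5)*(s - 2)*(s + 2)*(s)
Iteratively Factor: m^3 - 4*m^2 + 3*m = (m - 3)*(m^2 - m) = (m - 3)*(m - 1)*(m)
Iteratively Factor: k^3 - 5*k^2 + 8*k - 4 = (k - 1)*(k^2 - 4*k + 4) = (k - 2)*(k - 1)*(k - 2)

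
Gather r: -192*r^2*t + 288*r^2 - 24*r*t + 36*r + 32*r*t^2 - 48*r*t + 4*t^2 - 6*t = r^2*(288 - 192*t) + r*(32*t^2 - 72*t + 36) + 4*t^2 - 6*t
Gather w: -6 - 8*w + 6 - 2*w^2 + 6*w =-2*w^2 - 2*w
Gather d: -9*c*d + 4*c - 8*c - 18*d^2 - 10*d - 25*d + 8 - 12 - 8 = -4*c - 18*d^2 + d*(-9*c - 35) - 12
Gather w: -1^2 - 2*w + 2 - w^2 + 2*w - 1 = -w^2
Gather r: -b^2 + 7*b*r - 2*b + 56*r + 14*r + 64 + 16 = -b^2 - 2*b + r*(7*b + 70) + 80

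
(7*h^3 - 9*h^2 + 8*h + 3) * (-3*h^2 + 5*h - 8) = -21*h^5 + 62*h^4 - 125*h^3 + 103*h^2 - 49*h - 24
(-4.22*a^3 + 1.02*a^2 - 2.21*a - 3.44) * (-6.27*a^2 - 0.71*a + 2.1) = 26.4594*a^5 - 3.3992*a^4 + 4.2705*a^3 + 25.2799*a^2 - 2.1986*a - 7.224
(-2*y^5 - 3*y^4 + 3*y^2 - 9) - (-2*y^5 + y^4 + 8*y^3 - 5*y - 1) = -4*y^4 - 8*y^3 + 3*y^2 + 5*y - 8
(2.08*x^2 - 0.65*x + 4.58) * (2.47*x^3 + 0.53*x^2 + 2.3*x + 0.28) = 5.1376*x^5 - 0.5031*x^4 + 15.7521*x^3 + 1.5148*x^2 + 10.352*x + 1.2824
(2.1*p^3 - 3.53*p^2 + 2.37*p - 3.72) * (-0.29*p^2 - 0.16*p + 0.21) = -0.609*p^5 + 0.6877*p^4 + 0.3185*p^3 - 0.0417*p^2 + 1.0929*p - 0.7812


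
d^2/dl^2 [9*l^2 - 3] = 18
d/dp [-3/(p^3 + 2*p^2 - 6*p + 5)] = 3*(3*p^2 + 4*p - 6)/(p^3 + 2*p^2 - 6*p + 5)^2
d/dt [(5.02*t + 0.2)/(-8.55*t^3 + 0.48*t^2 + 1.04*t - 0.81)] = (85.842*t^3 + 2.7204*t^2 - 0.192*t - 4.2742)/(73.1025*t^6 - 8.208*t^5 - 17.5536*t^4 + 14.8494*t^3 + 0.304*t^2 - 1.6848*t + 0.6561)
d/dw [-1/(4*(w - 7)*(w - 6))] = (2*w - 13)/(4*(w - 7)^2*(w - 6)^2)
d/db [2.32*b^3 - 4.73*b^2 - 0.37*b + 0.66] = 6.96*b^2 - 9.46*b - 0.37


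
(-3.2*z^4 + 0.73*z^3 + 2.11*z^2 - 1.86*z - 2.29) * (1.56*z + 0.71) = -4.992*z^5 - 1.1332*z^4 + 3.8099*z^3 - 1.4035*z^2 - 4.893*z - 1.6259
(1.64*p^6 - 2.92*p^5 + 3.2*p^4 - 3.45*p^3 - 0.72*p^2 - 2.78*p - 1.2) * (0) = 0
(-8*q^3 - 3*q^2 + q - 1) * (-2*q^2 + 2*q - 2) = 16*q^5 - 10*q^4 + 8*q^3 + 10*q^2 - 4*q + 2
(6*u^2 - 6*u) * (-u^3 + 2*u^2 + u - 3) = -6*u^5 + 18*u^4 - 6*u^3 - 24*u^2 + 18*u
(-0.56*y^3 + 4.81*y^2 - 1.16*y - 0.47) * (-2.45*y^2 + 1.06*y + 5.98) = 1.372*y^5 - 12.3781*y^4 + 4.5918*y^3 + 28.6857*y^2 - 7.435*y - 2.8106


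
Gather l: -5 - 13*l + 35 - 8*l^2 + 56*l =-8*l^2 + 43*l + 30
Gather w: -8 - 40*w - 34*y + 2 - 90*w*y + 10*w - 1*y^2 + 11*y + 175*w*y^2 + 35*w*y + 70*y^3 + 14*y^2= w*(175*y^2 - 55*y - 30) + 70*y^3 + 13*y^2 - 23*y - 6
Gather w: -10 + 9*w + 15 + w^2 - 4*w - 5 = w^2 + 5*w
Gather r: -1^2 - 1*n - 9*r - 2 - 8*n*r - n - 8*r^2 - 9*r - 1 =-2*n - 8*r^2 + r*(-8*n - 18) - 4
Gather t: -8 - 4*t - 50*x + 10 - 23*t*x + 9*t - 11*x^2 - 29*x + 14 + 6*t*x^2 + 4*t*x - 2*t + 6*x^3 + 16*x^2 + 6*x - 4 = t*(6*x^2 - 19*x + 3) + 6*x^3 + 5*x^2 - 73*x + 12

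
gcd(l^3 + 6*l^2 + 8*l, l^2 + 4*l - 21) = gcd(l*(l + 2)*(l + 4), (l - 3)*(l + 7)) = 1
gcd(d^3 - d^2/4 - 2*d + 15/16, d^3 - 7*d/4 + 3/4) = d^2 + d - 3/4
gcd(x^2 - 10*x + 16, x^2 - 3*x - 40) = x - 8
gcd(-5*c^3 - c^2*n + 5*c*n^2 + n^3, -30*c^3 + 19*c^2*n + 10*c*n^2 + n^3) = 5*c^2 - 4*c*n - n^2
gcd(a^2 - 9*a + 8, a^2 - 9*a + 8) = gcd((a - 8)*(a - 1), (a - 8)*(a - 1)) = a^2 - 9*a + 8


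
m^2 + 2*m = m*(m + 2)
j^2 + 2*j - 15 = (j - 3)*(j + 5)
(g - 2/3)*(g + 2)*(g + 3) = g^3 + 13*g^2/3 + 8*g/3 - 4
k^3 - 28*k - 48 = (k - 6)*(k + 2)*(k + 4)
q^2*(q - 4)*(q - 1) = q^4 - 5*q^3 + 4*q^2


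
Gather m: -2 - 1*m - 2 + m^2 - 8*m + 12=m^2 - 9*m + 8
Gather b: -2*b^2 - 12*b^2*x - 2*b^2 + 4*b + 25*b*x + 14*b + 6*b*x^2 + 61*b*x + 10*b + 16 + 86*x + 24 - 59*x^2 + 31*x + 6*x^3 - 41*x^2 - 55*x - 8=b^2*(-12*x - 4) + b*(6*x^2 + 86*x + 28) + 6*x^3 - 100*x^2 + 62*x + 32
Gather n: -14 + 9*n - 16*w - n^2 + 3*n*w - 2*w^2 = -n^2 + n*(3*w + 9) - 2*w^2 - 16*w - 14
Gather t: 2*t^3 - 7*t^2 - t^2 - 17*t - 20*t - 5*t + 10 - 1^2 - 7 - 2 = 2*t^3 - 8*t^2 - 42*t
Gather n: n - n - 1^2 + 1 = 0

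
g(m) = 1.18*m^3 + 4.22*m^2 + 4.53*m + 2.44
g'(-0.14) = 3.42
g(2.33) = 50.83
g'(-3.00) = 11.07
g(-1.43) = 1.14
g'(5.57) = 161.37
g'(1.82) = 31.62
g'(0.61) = 11.00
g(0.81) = 9.51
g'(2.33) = 43.41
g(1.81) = 31.46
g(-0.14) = 1.89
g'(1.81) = 31.40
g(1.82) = 31.78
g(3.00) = 85.87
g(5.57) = 362.51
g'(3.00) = 61.71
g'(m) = 3.54*m^2 + 8.44*m + 4.53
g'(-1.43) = -0.30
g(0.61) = 7.04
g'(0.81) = 13.69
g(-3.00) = -5.03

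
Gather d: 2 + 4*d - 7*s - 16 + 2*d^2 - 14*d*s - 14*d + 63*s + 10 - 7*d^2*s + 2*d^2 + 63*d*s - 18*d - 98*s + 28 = d^2*(4 - 7*s) + d*(49*s - 28) - 42*s + 24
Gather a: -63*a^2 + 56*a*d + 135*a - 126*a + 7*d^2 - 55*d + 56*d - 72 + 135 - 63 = -63*a^2 + a*(56*d + 9) + 7*d^2 + d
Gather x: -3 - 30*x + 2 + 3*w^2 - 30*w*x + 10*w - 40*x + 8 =3*w^2 + 10*w + x*(-30*w - 70) + 7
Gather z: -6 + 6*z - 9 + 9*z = 15*z - 15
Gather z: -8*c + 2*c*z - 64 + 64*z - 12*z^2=-8*c - 12*z^2 + z*(2*c + 64) - 64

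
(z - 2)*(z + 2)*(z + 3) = z^3 + 3*z^2 - 4*z - 12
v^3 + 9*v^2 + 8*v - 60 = (v - 2)*(v + 5)*(v + 6)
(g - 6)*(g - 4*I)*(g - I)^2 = g^4 - 6*g^3 - 6*I*g^3 - 9*g^2 + 36*I*g^2 + 54*g + 4*I*g - 24*I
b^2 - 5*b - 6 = (b - 6)*(b + 1)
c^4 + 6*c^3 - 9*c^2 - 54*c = c*(c - 3)*(c + 3)*(c + 6)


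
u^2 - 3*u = u*(u - 3)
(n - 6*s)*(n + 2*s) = n^2 - 4*n*s - 12*s^2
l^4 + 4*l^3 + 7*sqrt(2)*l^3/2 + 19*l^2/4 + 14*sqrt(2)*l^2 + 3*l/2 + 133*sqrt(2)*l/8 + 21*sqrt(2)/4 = (l + 3/2)*(l + 7*sqrt(2)/2)*(sqrt(2)*l/2 + sqrt(2))*(sqrt(2)*l + sqrt(2)/2)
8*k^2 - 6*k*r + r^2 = (-4*k + r)*(-2*k + r)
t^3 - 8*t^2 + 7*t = t*(t - 7)*(t - 1)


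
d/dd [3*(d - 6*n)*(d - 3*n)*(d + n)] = 9*d^2 - 48*d*n + 27*n^2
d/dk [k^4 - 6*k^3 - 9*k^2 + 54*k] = 4*k^3 - 18*k^2 - 18*k + 54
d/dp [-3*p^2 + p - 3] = 1 - 6*p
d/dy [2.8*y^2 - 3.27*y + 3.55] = 5.6*y - 3.27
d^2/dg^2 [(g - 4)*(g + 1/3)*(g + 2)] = 6*g - 10/3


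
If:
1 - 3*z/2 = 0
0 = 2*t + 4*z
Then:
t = -4/3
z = 2/3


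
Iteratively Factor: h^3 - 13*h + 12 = (h - 3)*(h^2 + 3*h - 4) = (h - 3)*(h + 4)*(h - 1)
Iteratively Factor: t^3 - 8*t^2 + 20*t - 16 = (t - 4)*(t^2 - 4*t + 4) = (t - 4)*(t - 2)*(t - 2)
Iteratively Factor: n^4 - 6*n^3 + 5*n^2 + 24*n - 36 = (n - 3)*(n^3 - 3*n^2 - 4*n + 12) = (n - 3)*(n + 2)*(n^2 - 5*n + 6) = (n - 3)^2*(n + 2)*(n - 2)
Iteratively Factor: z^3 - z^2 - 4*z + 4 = (z - 1)*(z^2 - 4) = (z - 1)*(z + 2)*(z - 2)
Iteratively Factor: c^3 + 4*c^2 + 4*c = (c + 2)*(c^2 + 2*c) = c*(c + 2)*(c + 2)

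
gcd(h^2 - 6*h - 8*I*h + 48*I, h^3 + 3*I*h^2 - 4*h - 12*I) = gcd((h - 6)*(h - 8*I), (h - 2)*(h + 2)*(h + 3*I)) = 1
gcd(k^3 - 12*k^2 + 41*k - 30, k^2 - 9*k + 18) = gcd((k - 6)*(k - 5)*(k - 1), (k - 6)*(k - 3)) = k - 6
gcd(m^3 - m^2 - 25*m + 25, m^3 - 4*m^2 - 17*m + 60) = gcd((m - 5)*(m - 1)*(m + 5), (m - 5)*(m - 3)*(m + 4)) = m - 5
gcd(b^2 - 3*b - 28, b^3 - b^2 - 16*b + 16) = b + 4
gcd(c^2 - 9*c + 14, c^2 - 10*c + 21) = c - 7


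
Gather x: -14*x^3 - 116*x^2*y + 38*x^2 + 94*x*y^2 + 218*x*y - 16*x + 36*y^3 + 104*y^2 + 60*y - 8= -14*x^3 + x^2*(38 - 116*y) + x*(94*y^2 + 218*y - 16) + 36*y^3 + 104*y^2 + 60*y - 8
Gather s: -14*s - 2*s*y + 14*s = -2*s*y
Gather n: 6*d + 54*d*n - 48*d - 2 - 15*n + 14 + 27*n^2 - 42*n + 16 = -42*d + 27*n^2 + n*(54*d - 57) + 28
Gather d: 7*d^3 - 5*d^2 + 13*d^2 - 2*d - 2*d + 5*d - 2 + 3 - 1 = 7*d^3 + 8*d^2 + d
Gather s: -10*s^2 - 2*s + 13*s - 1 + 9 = -10*s^2 + 11*s + 8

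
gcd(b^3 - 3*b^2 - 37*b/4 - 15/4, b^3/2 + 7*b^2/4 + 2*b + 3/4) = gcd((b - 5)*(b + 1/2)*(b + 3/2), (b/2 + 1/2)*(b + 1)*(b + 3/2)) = b + 3/2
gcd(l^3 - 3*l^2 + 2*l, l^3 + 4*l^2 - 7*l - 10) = l - 2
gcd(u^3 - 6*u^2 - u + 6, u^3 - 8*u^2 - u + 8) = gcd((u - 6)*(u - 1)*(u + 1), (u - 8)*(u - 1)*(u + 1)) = u^2 - 1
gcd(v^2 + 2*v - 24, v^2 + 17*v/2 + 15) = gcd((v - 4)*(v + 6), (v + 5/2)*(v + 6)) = v + 6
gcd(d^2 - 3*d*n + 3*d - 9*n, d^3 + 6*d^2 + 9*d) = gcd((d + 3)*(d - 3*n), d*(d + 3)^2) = d + 3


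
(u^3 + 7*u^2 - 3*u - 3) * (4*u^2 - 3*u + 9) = 4*u^5 + 25*u^4 - 24*u^3 + 60*u^2 - 18*u - 27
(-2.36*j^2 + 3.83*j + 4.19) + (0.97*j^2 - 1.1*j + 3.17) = -1.39*j^2 + 2.73*j + 7.36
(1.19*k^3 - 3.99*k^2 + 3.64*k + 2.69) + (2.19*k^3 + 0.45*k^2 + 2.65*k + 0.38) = 3.38*k^3 - 3.54*k^2 + 6.29*k + 3.07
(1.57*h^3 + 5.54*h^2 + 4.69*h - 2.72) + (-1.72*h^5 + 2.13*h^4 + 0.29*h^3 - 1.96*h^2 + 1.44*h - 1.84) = -1.72*h^5 + 2.13*h^4 + 1.86*h^3 + 3.58*h^2 + 6.13*h - 4.56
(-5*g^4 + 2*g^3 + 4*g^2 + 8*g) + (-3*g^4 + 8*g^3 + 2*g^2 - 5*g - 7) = -8*g^4 + 10*g^3 + 6*g^2 + 3*g - 7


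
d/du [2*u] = 2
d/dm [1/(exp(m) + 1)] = -1/(4*cosh(m/2)^2)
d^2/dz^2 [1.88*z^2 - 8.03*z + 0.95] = 3.76000000000000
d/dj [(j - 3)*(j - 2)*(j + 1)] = 3*j^2 - 8*j + 1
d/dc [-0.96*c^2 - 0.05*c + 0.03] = -1.92*c - 0.05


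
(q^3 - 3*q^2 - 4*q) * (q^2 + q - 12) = q^5 - 2*q^4 - 19*q^3 + 32*q^2 + 48*q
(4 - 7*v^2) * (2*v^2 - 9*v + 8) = -14*v^4 + 63*v^3 - 48*v^2 - 36*v + 32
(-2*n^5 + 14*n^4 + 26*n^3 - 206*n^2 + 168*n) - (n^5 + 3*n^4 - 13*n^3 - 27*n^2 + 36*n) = -3*n^5 + 11*n^4 + 39*n^3 - 179*n^2 + 132*n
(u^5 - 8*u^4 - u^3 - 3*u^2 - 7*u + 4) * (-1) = -u^5 + 8*u^4 + u^3 + 3*u^2 + 7*u - 4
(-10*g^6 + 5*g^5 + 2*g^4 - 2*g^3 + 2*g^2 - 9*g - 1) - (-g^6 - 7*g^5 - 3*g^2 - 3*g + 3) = -9*g^6 + 12*g^5 + 2*g^4 - 2*g^3 + 5*g^2 - 6*g - 4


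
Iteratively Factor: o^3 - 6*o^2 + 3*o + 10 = (o - 2)*(o^2 - 4*o - 5) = (o - 5)*(o - 2)*(o + 1)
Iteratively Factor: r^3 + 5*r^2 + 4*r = (r + 4)*(r^2 + r) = r*(r + 4)*(r + 1)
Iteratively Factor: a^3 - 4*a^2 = (a - 4)*(a^2) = a*(a - 4)*(a)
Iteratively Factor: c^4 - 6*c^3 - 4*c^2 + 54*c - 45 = (c - 3)*(c^3 - 3*c^2 - 13*c + 15) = (c - 3)*(c - 1)*(c^2 - 2*c - 15) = (c - 5)*(c - 3)*(c - 1)*(c + 3)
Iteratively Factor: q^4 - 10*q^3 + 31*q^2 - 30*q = (q)*(q^3 - 10*q^2 + 31*q - 30) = q*(q - 3)*(q^2 - 7*q + 10) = q*(q - 5)*(q - 3)*(q - 2)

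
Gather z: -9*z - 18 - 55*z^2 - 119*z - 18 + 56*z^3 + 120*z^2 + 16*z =56*z^3 + 65*z^2 - 112*z - 36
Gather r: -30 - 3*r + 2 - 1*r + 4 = -4*r - 24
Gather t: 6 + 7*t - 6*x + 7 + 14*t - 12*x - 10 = 21*t - 18*x + 3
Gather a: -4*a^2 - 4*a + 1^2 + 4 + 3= -4*a^2 - 4*a + 8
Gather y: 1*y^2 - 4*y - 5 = y^2 - 4*y - 5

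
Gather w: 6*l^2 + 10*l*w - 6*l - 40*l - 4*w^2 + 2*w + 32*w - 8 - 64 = 6*l^2 - 46*l - 4*w^2 + w*(10*l + 34) - 72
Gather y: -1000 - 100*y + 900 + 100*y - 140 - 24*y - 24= -24*y - 264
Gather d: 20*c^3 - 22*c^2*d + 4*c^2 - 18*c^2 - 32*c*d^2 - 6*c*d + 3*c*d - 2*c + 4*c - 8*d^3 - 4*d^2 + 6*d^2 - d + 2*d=20*c^3 - 14*c^2 + 2*c - 8*d^3 + d^2*(2 - 32*c) + d*(-22*c^2 - 3*c + 1)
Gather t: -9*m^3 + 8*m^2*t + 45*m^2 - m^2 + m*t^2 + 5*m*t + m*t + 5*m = -9*m^3 + 44*m^2 + m*t^2 + 5*m + t*(8*m^2 + 6*m)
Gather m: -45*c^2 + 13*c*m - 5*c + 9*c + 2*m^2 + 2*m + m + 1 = -45*c^2 + 4*c + 2*m^2 + m*(13*c + 3) + 1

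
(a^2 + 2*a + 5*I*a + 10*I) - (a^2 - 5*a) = 7*a + 5*I*a + 10*I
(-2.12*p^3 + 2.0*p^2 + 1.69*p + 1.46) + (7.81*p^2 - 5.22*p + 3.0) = -2.12*p^3 + 9.81*p^2 - 3.53*p + 4.46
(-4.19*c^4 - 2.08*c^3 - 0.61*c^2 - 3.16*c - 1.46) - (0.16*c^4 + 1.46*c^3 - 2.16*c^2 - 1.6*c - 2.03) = -4.35*c^4 - 3.54*c^3 + 1.55*c^2 - 1.56*c + 0.57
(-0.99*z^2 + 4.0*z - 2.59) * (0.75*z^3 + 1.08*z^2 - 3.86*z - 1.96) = -0.7425*z^5 + 1.9308*z^4 + 6.1989*z^3 - 16.2968*z^2 + 2.1574*z + 5.0764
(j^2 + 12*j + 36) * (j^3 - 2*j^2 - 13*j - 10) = j^5 + 10*j^4 - j^3 - 238*j^2 - 588*j - 360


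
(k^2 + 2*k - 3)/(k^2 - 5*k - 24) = (k - 1)/(k - 8)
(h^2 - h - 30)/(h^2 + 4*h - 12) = (h^2 - h - 30)/(h^2 + 4*h - 12)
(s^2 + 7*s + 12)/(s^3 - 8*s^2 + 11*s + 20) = (s^2 + 7*s + 12)/(s^3 - 8*s^2 + 11*s + 20)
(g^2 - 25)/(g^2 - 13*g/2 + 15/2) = 2*(g + 5)/(2*g - 3)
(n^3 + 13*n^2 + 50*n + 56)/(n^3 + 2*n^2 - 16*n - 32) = (n + 7)/(n - 4)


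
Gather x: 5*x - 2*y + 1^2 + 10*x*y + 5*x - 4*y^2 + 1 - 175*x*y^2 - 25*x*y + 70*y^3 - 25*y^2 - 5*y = x*(-175*y^2 - 15*y + 10) + 70*y^3 - 29*y^2 - 7*y + 2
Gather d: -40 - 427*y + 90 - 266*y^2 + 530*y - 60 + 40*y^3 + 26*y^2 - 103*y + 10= 40*y^3 - 240*y^2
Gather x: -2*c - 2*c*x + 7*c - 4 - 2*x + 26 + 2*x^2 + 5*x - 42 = 5*c + 2*x^2 + x*(3 - 2*c) - 20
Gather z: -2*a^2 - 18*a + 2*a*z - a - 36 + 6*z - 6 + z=-2*a^2 - 19*a + z*(2*a + 7) - 42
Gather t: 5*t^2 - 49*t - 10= 5*t^2 - 49*t - 10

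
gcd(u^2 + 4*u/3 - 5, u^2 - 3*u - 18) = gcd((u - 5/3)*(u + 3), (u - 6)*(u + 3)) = u + 3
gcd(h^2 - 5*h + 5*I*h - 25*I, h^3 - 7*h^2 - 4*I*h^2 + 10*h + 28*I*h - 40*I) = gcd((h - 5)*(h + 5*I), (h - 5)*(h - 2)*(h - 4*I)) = h - 5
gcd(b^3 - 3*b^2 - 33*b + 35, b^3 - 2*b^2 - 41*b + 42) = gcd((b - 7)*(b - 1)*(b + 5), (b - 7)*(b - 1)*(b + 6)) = b^2 - 8*b + 7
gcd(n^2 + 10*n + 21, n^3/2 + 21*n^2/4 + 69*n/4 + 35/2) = 1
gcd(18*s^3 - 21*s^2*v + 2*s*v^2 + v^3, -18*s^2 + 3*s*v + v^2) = 18*s^2 - 3*s*v - v^2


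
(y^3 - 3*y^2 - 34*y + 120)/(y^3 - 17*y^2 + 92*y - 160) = (y + 6)/(y - 8)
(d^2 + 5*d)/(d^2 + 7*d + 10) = d/(d + 2)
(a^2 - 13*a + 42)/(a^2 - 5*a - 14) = (a - 6)/(a + 2)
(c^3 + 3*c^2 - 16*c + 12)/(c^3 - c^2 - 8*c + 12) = (c^2 + 5*c - 6)/(c^2 + c - 6)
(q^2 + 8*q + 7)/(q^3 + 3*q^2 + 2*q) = (q + 7)/(q*(q + 2))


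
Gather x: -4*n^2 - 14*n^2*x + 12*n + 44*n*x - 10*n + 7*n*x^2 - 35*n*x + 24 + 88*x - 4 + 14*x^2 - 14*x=-4*n^2 + 2*n + x^2*(7*n + 14) + x*(-14*n^2 + 9*n + 74) + 20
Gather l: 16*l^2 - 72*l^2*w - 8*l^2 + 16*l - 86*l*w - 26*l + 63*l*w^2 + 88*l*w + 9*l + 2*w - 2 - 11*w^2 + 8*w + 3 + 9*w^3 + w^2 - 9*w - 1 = l^2*(8 - 72*w) + l*(63*w^2 + 2*w - 1) + 9*w^3 - 10*w^2 + w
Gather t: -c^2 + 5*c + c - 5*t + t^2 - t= -c^2 + 6*c + t^2 - 6*t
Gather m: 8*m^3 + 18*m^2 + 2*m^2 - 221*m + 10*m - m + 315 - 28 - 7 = 8*m^3 + 20*m^2 - 212*m + 280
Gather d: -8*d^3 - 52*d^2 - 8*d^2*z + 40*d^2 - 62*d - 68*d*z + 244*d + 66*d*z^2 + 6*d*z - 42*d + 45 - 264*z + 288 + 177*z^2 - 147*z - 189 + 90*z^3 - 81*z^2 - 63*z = -8*d^3 + d^2*(-8*z - 12) + d*(66*z^2 - 62*z + 140) + 90*z^3 + 96*z^2 - 474*z + 144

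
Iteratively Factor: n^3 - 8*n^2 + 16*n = (n - 4)*(n^2 - 4*n) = (n - 4)^2*(n)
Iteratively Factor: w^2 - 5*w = (w)*(w - 5)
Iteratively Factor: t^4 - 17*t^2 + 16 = (t + 4)*(t^3 - 4*t^2 - t + 4) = (t + 1)*(t + 4)*(t^2 - 5*t + 4) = (t - 1)*(t + 1)*(t + 4)*(t - 4)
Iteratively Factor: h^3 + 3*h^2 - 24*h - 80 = (h + 4)*(h^2 - h - 20) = (h - 5)*(h + 4)*(h + 4)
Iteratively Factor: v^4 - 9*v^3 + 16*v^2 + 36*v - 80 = (v - 4)*(v^3 - 5*v^2 - 4*v + 20) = (v - 4)*(v - 2)*(v^2 - 3*v - 10) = (v - 4)*(v - 2)*(v + 2)*(v - 5)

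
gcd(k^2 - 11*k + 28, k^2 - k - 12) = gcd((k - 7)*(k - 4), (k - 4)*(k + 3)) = k - 4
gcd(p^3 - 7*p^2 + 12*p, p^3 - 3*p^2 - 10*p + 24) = p - 4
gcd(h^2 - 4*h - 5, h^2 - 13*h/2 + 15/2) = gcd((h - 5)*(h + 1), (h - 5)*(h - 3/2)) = h - 5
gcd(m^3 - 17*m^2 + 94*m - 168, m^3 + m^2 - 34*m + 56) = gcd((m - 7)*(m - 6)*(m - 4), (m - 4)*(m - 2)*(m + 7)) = m - 4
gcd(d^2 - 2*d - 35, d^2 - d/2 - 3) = 1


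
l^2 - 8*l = l*(l - 8)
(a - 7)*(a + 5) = a^2 - 2*a - 35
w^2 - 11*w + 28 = (w - 7)*(w - 4)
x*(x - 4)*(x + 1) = x^3 - 3*x^2 - 4*x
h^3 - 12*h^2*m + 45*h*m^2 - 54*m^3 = (h - 6*m)*(h - 3*m)^2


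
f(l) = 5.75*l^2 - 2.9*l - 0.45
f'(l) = 11.5*l - 2.9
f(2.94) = 40.72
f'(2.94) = 30.91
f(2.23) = 21.68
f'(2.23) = 22.74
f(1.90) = 14.80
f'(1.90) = 18.95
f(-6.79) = 284.34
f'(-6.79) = -80.98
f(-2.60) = 45.96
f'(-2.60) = -32.80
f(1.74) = 11.91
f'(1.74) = 17.11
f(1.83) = 13.50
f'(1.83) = 18.14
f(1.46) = 7.57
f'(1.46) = 13.89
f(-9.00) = 491.40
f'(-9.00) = -106.40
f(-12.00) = 862.35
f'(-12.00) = -140.90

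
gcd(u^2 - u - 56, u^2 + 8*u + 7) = u + 7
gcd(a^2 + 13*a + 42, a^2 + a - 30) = a + 6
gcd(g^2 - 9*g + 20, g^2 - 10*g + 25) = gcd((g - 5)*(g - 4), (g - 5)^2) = g - 5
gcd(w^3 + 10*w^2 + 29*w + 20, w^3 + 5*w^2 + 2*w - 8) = w + 4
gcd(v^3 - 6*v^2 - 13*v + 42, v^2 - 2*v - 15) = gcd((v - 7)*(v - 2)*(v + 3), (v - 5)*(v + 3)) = v + 3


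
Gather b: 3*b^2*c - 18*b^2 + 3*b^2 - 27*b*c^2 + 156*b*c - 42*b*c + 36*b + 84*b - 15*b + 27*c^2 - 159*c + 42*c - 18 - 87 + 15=b^2*(3*c - 15) + b*(-27*c^2 + 114*c + 105) + 27*c^2 - 117*c - 90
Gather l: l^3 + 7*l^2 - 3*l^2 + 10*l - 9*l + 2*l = l^3 + 4*l^2 + 3*l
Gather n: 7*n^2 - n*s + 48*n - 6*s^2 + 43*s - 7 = 7*n^2 + n*(48 - s) - 6*s^2 + 43*s - 7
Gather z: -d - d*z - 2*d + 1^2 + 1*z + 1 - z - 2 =-d*z - 3*d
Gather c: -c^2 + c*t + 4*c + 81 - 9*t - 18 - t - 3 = -c^2 + c*(t + 4) - 10*t + 60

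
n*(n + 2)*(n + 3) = n^3 + 5*n^2 + 6*n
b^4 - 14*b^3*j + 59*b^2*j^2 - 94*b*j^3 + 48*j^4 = (b - 8*j)*(b - 3*j)*(b - 2*j)*(b - j)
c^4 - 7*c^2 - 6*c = c*(c - 3)*(c + 1)*(c + 2)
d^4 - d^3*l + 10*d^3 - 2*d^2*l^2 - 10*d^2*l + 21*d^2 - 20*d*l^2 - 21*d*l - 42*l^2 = (d + 3)*(d + 7)*(d - 2*l)*(d + l)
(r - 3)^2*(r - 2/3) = r^3 - 20*r^2/3 + 13*r - 6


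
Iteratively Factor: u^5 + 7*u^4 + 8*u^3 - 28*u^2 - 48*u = (u + 3)*(u^4 + 4*u^3 - 4*u^2 - 16*u) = (u + 3)*(u + 4)*(u^3 - 4*u) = u*(u + 3)*(u + 4)*(u^2 - 4) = u*(u - 2)*(u + 3)*(u + 4)*(u + 2)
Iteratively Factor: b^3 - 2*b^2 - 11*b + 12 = (b - 4)*(b^2 + 2*b - 3) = (b - 4)*(b - 1)*(b + 3)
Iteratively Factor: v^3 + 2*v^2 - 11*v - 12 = (v + 4)*(v^2 - 2*v - 3) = (v + 1)*(v + 4)*(v - 3)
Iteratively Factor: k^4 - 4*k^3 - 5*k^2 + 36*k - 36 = (k + 3)*(k^3 - 7*k^2 + 16*k - 12) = (k - 3)*(k + 3)*(k^2 - 4*k + 4) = (k - 3)*(k - 2)*(k + 3)*(k - 2)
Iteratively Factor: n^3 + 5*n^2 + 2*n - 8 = (n - 1)*(n^2 + 6*n + 8) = (n - 1)*(n + 2)*(n + 4)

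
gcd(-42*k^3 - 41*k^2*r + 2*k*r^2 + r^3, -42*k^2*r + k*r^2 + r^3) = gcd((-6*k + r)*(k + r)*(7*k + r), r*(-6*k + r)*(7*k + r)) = -42*k^2 + k*r + r^2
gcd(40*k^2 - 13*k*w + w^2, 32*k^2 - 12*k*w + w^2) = -8*k + w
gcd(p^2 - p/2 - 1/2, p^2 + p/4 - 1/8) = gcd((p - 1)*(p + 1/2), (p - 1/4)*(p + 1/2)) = p + 1/2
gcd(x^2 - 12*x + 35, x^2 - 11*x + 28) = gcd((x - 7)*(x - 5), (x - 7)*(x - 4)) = x - 7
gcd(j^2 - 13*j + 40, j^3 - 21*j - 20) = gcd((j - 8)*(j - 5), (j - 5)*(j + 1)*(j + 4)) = j - 5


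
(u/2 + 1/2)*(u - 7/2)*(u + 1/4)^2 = u^4/2 - u^3 - 75*u^2/32 - 61*u/64 - 7/64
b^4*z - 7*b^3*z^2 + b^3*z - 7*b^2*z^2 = b^2*(b - 7*z)*(b*z + z)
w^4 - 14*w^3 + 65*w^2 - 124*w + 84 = (w - 7)*(w - 3)*(w - 2)^2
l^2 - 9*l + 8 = (l - 8)*(l - 1)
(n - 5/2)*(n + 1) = n^2 - 3*n/2 - 5/2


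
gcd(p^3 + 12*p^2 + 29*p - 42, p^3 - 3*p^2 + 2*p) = p - 1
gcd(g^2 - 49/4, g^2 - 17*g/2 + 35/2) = g - 7/2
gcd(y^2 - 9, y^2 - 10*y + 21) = y - 3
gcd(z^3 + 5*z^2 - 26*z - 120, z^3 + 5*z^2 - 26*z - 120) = z^3 + 5*z^2 - 26*z - 120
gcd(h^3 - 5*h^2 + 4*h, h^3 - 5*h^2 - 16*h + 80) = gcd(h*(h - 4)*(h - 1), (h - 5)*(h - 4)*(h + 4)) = h - 4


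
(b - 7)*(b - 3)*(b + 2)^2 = b^4 - 6*b^3 - 15*b^2 + 44*b + 84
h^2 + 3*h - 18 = (h - 3)*(h + 6)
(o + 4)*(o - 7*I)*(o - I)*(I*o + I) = I*o^4 + 8*o^3 + 5*I*o^3 + 40*o^2 - 3*I*o^2 + 32*o - 35*I*o - 28*I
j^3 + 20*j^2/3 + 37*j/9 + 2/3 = (j + 1/3)^2*(j + 6)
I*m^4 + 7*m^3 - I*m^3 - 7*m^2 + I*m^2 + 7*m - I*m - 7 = (m - 7*I)*(m - I)*(m + I)*(I*m - I)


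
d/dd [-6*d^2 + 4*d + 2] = 4 - 12*d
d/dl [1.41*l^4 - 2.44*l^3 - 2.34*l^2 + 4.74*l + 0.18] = 5.64*l^3 - 7.32*l^2 - 4.68*l + 4.74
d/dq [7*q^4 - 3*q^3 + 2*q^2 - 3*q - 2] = 28*q^3 - 9*q^2 + 4*q - 3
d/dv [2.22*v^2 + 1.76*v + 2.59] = 4.44*v + 1.76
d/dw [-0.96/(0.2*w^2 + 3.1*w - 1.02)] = (0.384*w + 2.976)/(0.2*w^2 + 3.1*w - 1.02)^2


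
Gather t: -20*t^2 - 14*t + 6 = -20*t^2 - 14*t + 6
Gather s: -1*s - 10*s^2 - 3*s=-10*s^2 - 4*s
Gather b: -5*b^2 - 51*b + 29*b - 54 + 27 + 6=-5*b^2 - 22*b - 21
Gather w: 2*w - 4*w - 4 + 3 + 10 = 9 - 2*w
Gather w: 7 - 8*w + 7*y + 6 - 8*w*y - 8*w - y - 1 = w*(-8*y - 16) + 6*y + 12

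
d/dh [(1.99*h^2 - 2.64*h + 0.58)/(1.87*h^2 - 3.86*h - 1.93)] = (-2.7446*h^2 - 9.8506*h + 7.334)/(3.4969*h^4 - 14.4364*h^3 + 7.6814*h^2 + 14.8996*h + 3.7249)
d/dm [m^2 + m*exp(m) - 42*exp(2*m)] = m*exp(m) + 2*m - 84*exp(2*m) + exp(m)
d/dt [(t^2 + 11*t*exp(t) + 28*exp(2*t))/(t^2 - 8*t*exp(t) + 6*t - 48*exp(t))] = (2*(t^2 + 11*t*exp(t) + 28*exp(2*t))*(4*t*exp(t) - t + 28*exp(t) - 3) + (t^2 - 8*t*exp(t) + 6*t - 48*exp(t))*(11*t*exp(t) + 2*t + 56*exp(2*t) + 11*exp(t)))/(t^2 - 8*t*exp(t) + 6*t - 48*exp(t))^2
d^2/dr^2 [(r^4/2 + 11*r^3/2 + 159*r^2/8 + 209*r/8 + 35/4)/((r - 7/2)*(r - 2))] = (8*r^6 - 132*r^5 + 894*r^4 + 1749*r^3 - 14070*r^2 + 1848*r + 34930)/(8*r^6 - 132*r^5 + 894*r^4 - 3179*r^3 + 6258*r^2 - 6468*r + 2744)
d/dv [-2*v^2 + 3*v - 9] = 3 - 4*v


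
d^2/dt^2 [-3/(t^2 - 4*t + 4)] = -18/(t^4 - 8*t^3 + 24*t^2 - 32*t + 16)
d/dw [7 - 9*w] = -9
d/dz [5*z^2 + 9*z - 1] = 10*z + 9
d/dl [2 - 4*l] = -4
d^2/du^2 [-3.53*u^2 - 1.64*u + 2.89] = -7.06000000000000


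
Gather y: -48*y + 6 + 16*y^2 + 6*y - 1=16*y^2 - 42*y + 5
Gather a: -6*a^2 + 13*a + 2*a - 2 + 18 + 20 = -6*a^2 + 15*a + 36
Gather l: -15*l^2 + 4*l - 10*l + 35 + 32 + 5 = -15*l^2 - 6*l + 72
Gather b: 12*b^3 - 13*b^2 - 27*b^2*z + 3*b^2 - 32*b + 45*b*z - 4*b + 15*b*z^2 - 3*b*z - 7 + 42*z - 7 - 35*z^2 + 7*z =12*b^3 + b^2*(-27*z - 10) + b*(15*z^2 + 42*z - 36) - 35*z^2 + 49*z - 14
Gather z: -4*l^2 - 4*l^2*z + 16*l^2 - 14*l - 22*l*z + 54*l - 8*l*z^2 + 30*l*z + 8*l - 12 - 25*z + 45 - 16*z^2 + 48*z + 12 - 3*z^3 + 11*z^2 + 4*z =12*l^2 + 48*l - 3*z^3 + z^2*(-8*l - 5) + z*(-4*l^2 + 8*l + 27) + 45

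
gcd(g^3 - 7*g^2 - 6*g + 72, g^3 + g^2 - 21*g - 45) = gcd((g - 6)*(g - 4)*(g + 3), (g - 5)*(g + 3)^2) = g + 3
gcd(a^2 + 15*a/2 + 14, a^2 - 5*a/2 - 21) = a + 7/2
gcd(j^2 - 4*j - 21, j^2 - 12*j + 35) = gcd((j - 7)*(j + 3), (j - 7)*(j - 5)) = j - 7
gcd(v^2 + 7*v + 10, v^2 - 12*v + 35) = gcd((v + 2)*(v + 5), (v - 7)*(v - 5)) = 1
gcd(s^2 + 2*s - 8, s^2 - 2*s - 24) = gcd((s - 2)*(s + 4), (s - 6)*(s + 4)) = s + 4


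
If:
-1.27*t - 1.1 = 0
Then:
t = -0.87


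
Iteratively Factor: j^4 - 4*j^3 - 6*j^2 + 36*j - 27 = (j - 1)*(j^3 - 3*j^2 - 9*j + 27) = (j - 1)*(j + 3)*(j^2 - 6*j + 9) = (j - 3)*(j - 1)*(j + 3)*(j - 3)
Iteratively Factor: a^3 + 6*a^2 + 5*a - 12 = (a + 4)*(a^2 + 2*a - 3) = (a - 1)*(a + 4)*(a + 3)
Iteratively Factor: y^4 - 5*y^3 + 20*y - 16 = (y + 2)*(y^3 - 7*y^2 + 14*y - 8) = (y - 2)*(y + 2)*(y^2 - 5*y + 4) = (y - 4)*(y - 2)*(y + 2)*(y - 1)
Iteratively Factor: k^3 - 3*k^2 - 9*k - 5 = (k + 1)*(k^2 - 4*k - 5) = (k + 1)^2*(k - 5)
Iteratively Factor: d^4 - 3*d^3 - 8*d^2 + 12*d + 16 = (d - 4)*(d^3 + d^2 - 4*d - 4) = (d - 4)*(d - 2)*(d^2 + 3*d + 2) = (d - 4)*(d - 2)*(d + 1)*(d + 2)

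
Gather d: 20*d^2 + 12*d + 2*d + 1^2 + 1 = 20*d^2 + 14*d + 2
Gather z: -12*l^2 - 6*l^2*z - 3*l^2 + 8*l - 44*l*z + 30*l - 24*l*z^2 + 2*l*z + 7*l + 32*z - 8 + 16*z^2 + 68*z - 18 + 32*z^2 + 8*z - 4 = -15*l^2 + 45*l + z^2*(48 - 24*l) + z*(-6*l^2 - 42*l + 108) - 30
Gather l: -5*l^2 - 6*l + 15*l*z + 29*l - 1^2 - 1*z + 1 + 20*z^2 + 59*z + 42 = -5*l^2 + l*(15*z + 23) + 20*z^2 + 58*z + 42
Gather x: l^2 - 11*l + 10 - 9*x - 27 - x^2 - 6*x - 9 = l^2 - 11*l - x^2 - 15*x - 26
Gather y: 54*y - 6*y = 48*y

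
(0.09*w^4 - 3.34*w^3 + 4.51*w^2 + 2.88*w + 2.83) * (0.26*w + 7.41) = 0.0234*w^5 - 0.2015*w^4 - 23.5768*w^3 + 34.1679*w^2 + 22.0766*w + 20.9703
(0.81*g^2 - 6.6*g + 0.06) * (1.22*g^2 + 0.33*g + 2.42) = 0.9882*g^4 - 7.7847*g^3 - 0.1446*g^2 - 15.9522*g + 0.1452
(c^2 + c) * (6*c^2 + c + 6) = 6*c^4 + 7*c^3 + 7*c^2 + 6*c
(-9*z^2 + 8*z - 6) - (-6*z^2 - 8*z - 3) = -3*z^2 + 16*z - 3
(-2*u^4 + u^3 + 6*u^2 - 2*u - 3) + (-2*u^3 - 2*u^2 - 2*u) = -2*u^4 - u^3 + 4*u^2 - 4*u - 3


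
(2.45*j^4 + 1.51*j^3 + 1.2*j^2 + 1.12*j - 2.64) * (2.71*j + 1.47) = 6.6395*j^5 + 7.6936*j^4 + 5.4717*j^3 + 4.7992*j^2 - 5.508*j - 3.8808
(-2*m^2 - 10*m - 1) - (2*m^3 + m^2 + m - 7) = -2*m^3 - 3*m^2 - 11*m + 6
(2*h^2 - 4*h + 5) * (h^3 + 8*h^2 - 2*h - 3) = 2*h^5 + 12*h^4 - 31*h^3 + 42*h^2 + 2*h - 15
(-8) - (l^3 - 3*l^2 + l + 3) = -l^3 + 3*l^2 - l - 11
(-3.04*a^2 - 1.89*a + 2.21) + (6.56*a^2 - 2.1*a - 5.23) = 3.52*a^2 - 3.99*a - 3.02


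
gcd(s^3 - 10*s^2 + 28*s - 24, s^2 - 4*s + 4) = s^2 - 4*s + 4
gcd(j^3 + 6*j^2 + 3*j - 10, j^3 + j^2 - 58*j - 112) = j + 2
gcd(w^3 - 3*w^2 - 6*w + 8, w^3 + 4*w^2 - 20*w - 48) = w^2 - 2*w - 8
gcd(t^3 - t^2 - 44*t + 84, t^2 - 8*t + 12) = t^2 - 8*t + 12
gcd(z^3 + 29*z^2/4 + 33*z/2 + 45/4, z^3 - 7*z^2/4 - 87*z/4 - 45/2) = z^2 + 17*z/4 + 15/4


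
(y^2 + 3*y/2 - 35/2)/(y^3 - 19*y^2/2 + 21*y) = (y + 5)/(y*(y - 6))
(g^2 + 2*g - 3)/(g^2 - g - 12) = (g - 1)/(g - 4)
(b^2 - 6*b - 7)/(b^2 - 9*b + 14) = (b + 1)/(b - 2)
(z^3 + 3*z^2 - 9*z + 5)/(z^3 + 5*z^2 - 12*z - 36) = (z^3 + 3*z^2 - 9*z + 5)/(z^3 + 5*z^2 - 12*z - 36)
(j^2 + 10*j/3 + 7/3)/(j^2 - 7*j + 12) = (3*j^2 + 10*j + 7)/(3*(j^2 - 7*j + 12))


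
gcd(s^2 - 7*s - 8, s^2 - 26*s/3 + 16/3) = s - 8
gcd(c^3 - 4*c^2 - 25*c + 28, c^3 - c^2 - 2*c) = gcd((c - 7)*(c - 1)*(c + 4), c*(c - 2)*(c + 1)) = 1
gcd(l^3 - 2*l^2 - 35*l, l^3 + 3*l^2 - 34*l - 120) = l + 5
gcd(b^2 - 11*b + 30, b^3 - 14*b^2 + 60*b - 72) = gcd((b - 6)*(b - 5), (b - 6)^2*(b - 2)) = b - 6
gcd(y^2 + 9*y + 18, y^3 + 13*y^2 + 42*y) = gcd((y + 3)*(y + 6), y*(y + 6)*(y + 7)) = y + 6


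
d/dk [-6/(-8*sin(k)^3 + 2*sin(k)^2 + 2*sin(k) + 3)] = 12*(-12*sin(k)^2 + 2*sin(k) + 1)*cos(k)/(-4*sin(k) + 2*sin(3*k) - cos(2*k) + 4)^2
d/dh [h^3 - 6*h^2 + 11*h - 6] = 3*h^2 - 12*h + 11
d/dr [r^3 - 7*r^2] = r*(3*r - 14)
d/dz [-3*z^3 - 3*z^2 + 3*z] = -9*z^2 - 6*z + 3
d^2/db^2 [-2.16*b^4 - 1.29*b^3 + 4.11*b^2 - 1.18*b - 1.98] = -25.92*b^2 - 7.74*b + 8.22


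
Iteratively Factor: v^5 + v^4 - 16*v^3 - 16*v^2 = (v)*(v^4 + v^3 - 16*v^2 - 16*v) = v*(v - 4)*(v^3 + 5*v^2 + 4*v) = v^2*(v - 4)*(v^2 + 5*v + 4) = v^2*(v - 4)*(v + 4)*(v + 1)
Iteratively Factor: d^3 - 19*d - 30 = (d - 5)*(d^2 + 5*d + 6) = (d - 5)*(d + 2)*(d + 3)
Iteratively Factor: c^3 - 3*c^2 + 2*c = (c - 1)*(c^2 - 2*c) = c*(c - 1)*(c - 2)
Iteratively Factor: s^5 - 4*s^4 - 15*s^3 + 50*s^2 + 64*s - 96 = (s + 3)*(s^4 - 7*s^3 + 6*s^2 + 32*s - 32) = (s - 4)*(s + 3)*(s^3 - 3*s^2 - 6*s + 8) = (s - 4)*(s - 1)*(s + 3)*(s^2 - 2*s - 8) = (s - 4)^2*(s - 1)*(s + 3)*(s + 2)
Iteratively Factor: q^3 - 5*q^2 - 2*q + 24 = (q - 4)*(q^2 - q - 6) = (q - 4)*(q - 3)*(q + 2)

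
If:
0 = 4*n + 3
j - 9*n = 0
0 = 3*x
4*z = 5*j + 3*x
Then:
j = -27/4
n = -3/4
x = 0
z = -135/16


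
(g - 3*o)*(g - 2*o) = g^2 - 5*g*o + 6*o^2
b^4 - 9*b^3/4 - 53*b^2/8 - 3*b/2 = b*(b - 4)*(b + 1/4)*(b + 3/2)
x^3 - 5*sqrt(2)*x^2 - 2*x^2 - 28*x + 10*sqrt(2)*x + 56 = (x - 2)*(x - 7*sqrt(2))*(x + 2*sqrt(2))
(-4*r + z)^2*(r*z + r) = 16*r^3*z + 16*r^3 - 8*r^2*z^2 - 8*r^2*z + r*z^3 + r*z^2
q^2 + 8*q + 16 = (q + 4)^2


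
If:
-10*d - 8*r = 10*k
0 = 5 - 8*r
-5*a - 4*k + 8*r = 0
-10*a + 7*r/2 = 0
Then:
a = 7/32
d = -189/128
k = 125/128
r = 5/8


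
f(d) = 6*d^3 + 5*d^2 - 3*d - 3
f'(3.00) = 189.00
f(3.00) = 195.00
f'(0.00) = -3.00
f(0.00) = -3.00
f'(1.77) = 71.09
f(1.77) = 40.63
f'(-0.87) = 1.92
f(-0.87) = -0.56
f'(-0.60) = -2.52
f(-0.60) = -0.70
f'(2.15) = 101.70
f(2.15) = 73.29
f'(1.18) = 33.86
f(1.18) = 10.28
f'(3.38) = 236.44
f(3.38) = 275.67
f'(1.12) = 30.78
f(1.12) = 8.34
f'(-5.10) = 414.18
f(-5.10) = -653.56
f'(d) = 18*d^2 + 10*d - 3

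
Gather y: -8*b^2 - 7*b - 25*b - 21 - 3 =-8*b^2 - 32*b - 24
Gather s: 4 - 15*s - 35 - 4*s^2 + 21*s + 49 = -4*s^2 + 6*s + 18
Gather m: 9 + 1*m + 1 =m + 10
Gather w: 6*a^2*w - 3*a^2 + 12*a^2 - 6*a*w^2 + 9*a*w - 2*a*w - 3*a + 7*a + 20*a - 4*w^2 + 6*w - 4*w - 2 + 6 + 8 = 9*a^2 + 24*a + w^2*(-6*a - 4) + w*(6*a^2 + 7*a + 2) + 12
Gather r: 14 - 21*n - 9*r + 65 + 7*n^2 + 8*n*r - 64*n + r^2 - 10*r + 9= 7*n^2 - 85*n + r^2 + r*(8*n - 19) + 88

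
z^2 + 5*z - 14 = (z - 2)*(z + 7)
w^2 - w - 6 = (w - 3)*(w + 2)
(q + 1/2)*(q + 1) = q^2 + 3*q/2 + 1/2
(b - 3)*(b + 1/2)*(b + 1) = b^3 - 3*b^2/2 - 4*b - 3/2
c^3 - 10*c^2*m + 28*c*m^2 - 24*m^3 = (c - 6*m)*(c - 2*m)^2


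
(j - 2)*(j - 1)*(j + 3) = j^3 - 7*j + 6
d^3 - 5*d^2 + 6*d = d*(d - 3)*(d - 2)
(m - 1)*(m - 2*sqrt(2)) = m^2 - 2*sqrt(2)*m - m + 2*sqrt(2)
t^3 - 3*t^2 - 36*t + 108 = (t - 6)*(t - 3)*(t + 6)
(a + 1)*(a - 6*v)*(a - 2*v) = a^3 - 8*a^2*v + a^2 + 12*a*v^2 - 8*a*v + 12*v^2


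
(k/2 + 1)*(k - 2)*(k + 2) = k^3/2 + k^2 - 2*k - 4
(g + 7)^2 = g^2 + 14*g + 49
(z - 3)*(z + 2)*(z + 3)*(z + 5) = z^4 + 7*z^3 + z^2 - 63*z - 90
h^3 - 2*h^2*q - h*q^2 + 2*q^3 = (h - 2*q)*(h - q)*(h + q)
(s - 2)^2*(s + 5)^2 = s^4 + 6*s^3 - 11*s^2 - 60*s + 100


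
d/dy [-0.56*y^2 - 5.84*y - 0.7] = -1.12*y - 5.84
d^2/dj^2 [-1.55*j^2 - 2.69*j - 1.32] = -3.10000000000000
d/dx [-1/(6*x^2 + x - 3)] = (12*x + 1)/(6*x^2 + x - 3)^2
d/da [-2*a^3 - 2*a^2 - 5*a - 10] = -6*a^2 - 4*a - 5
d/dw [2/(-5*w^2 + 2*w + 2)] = 4*(5*w - 1)/(-5*w^2 + 2*w + 2)^2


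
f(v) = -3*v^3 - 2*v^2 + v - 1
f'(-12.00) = -1247.00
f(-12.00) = 4883.00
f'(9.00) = -764.00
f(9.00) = -2341.00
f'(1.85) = -37.20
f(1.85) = -24.99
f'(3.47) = -121.25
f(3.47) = -146.96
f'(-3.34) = -86.04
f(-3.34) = 85.13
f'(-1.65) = -16.90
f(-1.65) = 5.38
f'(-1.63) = -16.39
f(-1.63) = 5.05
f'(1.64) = -29.77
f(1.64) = -17.97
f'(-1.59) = -15.39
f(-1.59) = 4.41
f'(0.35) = -1.50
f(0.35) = -1.02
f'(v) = -9*v^2 - 4*v + 1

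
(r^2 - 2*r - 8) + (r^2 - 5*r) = 2*r^2 - 7*r - 8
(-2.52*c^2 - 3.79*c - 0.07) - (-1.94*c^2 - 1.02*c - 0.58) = -0.58*c^2 - 2.77*c + 0.51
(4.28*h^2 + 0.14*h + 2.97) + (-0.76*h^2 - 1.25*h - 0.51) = 3.52*h^2 - 1.11*h + 2.46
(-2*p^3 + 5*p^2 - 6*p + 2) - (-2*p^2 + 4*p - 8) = -2*p^3 + 7*p^2 - 10*p + 10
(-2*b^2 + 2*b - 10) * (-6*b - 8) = 12*b^3 + 4*b^2 + 44*b + 80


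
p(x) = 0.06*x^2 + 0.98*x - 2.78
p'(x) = 0.12*x + 0.98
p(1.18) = -1.54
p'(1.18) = 1.12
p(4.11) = 2.26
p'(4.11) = 1.47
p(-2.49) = -4.85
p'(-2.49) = 0.68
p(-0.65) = -3.39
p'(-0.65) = 0.90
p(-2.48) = -4.84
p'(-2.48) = 0.68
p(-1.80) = -4.35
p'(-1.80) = 0.76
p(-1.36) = -4.00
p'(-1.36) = 0.82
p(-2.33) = -4.74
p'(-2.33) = 0.70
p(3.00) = 0.70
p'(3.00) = 1.34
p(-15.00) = -3.98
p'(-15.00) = -0.82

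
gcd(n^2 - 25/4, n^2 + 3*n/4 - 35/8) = n + 5/2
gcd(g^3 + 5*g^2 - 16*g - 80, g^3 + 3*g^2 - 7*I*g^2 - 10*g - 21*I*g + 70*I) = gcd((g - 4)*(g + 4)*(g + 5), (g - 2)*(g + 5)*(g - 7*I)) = g + 5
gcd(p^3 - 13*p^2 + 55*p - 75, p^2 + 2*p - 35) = p - 5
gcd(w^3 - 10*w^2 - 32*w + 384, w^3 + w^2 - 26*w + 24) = w + 6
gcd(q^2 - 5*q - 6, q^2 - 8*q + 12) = q - 6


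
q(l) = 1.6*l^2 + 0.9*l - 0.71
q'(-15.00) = -47.10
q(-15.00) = 345.79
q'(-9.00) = -27.90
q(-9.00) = 120.79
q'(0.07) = 1.12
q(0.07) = -0.64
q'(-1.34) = -3.39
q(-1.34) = 0.96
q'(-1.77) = -4.76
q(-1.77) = 2.71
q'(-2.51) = -7.13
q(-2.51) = 7.11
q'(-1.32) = -3.32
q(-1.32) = 0.89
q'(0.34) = 1.99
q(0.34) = -0.22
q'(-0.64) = -1.15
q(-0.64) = -0.63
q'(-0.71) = -1.37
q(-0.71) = -0.54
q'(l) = 3.2*l + 0.9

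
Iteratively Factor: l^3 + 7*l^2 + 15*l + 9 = (l + 3)*(l^2 + 4*l + 3) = (l + 1)*(l + 3)*(l + 3)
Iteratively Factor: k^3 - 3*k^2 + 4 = (k - 2)*(k^2 - k - 2) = (k - 2)*(k + 1)*(k - 2)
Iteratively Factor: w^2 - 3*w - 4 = (w - 4)*(w + 1)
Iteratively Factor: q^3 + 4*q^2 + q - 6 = (q + 2)*(q^2 + 2*q - 3) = (q + 2)*(q + 3)*(q - 1)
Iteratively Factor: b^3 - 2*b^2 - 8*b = (b - 4)*(b^2 + 2*b) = (b - 4)*(b + 2)*(b)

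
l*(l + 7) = l^2 + 7*l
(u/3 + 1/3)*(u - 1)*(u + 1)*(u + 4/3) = u^4/3 + 7*u^3/9 + u^2/9 - 7*u/9 - 4/9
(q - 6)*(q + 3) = q^2 - 3*q - 18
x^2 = x^2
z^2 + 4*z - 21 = (z - 3)*(z + 7)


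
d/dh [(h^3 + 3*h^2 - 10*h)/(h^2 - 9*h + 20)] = (h^4 - 18*h^3 + 43*h^2 + 120*h - 200)/(h^4 - 18*h^3 + 121*h^2 - 360*h + 400)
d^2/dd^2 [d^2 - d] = 2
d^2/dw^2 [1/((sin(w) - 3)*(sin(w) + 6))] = (-4*sin(w)^4 - 9*sin(w)^3 - 75*sin(w)^2 - 36*sin(w) + 54)/((sin(w) - 3)^3*(sin(w) + 6)^3)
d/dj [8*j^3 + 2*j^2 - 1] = 4*j*(6*j + 1)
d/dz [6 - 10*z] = -10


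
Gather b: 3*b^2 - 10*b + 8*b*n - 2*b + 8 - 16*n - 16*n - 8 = 3*b^2 + b*(8*n - 12) - 32*n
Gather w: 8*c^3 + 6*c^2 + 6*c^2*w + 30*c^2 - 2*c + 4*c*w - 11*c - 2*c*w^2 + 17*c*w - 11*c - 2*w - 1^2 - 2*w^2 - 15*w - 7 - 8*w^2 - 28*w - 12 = 8*c^3 + 36*c^2 - 24*c + w^2*(-2*c - 10) + w*(6*c^2 + 21*c - 45) - 20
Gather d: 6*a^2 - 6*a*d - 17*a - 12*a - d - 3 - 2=6*a^2 - 29*a + d*(-6*a - 1) - 5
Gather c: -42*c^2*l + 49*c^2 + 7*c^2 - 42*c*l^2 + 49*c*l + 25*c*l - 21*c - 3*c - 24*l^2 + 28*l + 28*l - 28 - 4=c^2*(56 - 42*l) + c*(-42*l^2 + 74*l - 24) - 24*l^2 + 56*l - 32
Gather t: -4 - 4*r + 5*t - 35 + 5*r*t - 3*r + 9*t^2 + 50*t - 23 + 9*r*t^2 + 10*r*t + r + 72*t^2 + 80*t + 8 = -6*r + t^2*(9*r + 81) + t*(15*r + 135) - 54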